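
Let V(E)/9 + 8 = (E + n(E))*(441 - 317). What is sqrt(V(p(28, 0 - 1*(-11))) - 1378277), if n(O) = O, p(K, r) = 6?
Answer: I*sqrt(1364957) ≈ 1168.3*I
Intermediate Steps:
V(E) = -72 + 2232*E (V(E) = -72 + 9*((E + E)*(441 - 317)) = -72 + 9*((2*E)*124) = -72 + 9*(248*E) = -72 + 2232*E)
sqrt(V(p(28, 0 - 1*(-11))) - 1378277) = sqrt((-72 + 2232*6) - 1378277) = sqrt((-72 + 13392) - 1378277) = sqrt(13320 - 1378277) = sqrt(-1364957) = I*sqrt(1364957)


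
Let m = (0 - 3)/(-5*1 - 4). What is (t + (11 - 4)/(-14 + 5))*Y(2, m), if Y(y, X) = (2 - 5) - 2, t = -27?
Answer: 1250/9 ≈ 138.89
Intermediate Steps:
m = ⅓ (m = -3/(-5 - 4) = -3/(-9) = -3*(-⅑) = ⅓ ≈ 0.33333)
Y(y, X) = -5 (Y(y, X) = -3 - 2 = -5)
(t + (11 - 4)/(-14 + 5))*Y(2, m) = (-27 + (11 - 4)/(-14 + 5))*(-5) = (-27 + 7/(-9))*(-5) = (-27 + 7*(-⅑))*(-5) = (-27 - 7/9)*(-5) = -250/9*(-5) = 1250/9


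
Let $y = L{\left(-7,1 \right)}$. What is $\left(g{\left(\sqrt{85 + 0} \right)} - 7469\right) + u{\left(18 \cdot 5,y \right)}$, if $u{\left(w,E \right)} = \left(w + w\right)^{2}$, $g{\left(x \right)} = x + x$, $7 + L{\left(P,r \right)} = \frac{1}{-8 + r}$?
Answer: $24931 + 2 \sqrt{85} \approx 24949.0$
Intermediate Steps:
$L{\left(P,r \right)} = -7 + \frac{1}{-8 + r}$
$g{\left(x \right)} = 2 x$
$y = - \frac{50}{7}$ ($y = \frac{57 - 7}{-8 + 1} = \frac{57 - 7}{-7} = \left(- \frac{1}{7}\right) 50 = - \frac{50}{7} \approx -7.1429$)
$u{\left(w,E \right)} = 4 w^{2}$ ($u{\left(w,E \right)} = \left(2 w\right)^{2} = 4 w^{2}$)
$\left(g{\left(\sqrt{85 + 0} \right)} - 7469\right) + u{\left(18 \cdot 5,y \right)} = \left(2 \sqrt{85 + 0} - 7469\right) + 4 \left(18 \cdot 5\right)^{2} = \left(2 \sqrt{85} - 7469\right) + 4 \cdot 90^{2} = \left(-7469 + 2 \sqrt{85}\right) + 4 \cdot 8100 = \left(-7469 + 2 \sqrt{85}\right) + 32400 = 24931 + 2 \sqrt{85}$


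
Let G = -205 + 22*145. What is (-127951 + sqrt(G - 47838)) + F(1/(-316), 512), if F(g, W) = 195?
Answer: -127756 + I*sqrt(44853) ≈ -1.2776e+5 + 211.79*I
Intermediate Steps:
G = 2985 (G = -205 + 3190 = 2985)
(-127951 + sqrt(G - 47838)) + F(1/(-316), 512) = (-127951 + sqrt(2985 - 47838)) + 195 = (-127951 + sqrt(-44853)) + 195 = (-127951 + I*sqrt(44853)) + 195 = -127756 + I*sqrt(44853)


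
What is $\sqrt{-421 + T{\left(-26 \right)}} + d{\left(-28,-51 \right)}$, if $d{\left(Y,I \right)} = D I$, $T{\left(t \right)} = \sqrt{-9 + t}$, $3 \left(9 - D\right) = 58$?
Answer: $527 + \sqrt{-421 + i \sqrt{35}} \approx 527.14 + 20.519 i$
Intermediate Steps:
$D = - \frac{31}{3}$ ($D = 9 - \frac{58}{3} = - \frac{31}{3} \approx -10.333$)
$d{\left(Y,I \right)} = - \frac{31 I}{3}$
$\sqrt{-421 + T{\left(-26 \right)}} + d{\left(-28,-51 \right)} = \sqrt{-421 + \sqrt{-9 - 26}} - -527 = \sqrt{-421 + \sqrt{-35}} + 527 = \sqrt{-421 + i \sqrt{35}} + 527 = 527 + \sqrt{-421 + i \sqrt{35}}$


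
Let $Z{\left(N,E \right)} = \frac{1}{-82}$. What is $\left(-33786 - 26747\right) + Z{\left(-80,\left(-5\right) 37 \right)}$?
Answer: $- \frac{4963707}{82} \approx -60533.0$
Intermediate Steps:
$Z{\left(N,E \right)} = - \frac{1}{82}$
$\left(-33786 - 26747\right) + Z{\left(-80,\left(-5\right) 37 \right)} = \left(-33786 - 26747\right) - \frac{1}{82} = -60533 - \frac{1}{82} = - \frac{4963707}{82}$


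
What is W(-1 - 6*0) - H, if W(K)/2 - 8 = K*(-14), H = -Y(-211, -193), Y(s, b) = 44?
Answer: 88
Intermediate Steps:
H = -44 (H = -1*44 = -44)
W(K) = 16 - 28*K (W(K) = 16 + 2*(K*(-14)) = 16 + 2*(-14*K) = 16 - 28*K)
W(-1 - 6*0) - H = (16 - 28*(-1 - 6*0)) - 1*(-44) = (16 - 28*(-1 + 0)) + 44 = (16 - 28*(-1)) + 44 = (16 + 28) + 44 = 44 + 44 = 88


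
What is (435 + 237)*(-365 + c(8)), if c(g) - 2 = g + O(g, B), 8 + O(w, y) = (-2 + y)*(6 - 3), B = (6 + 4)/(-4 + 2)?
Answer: -258048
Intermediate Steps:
B = -5 (B = 10/(-2) = 10*(-½) = -5)
O(w, y) = -14 + 3*y (O(w, y) = -8 + (-2 + y)*(6 - 3) = -8 + (-2 + y)*3 = -8 + (-6 + 3*y) = -14 + 3*y)
c(g) = -27 + g (c(g) = 2 + (g + (-14 + 3*(-5))) = 2 + (g + (-14 - 15)) = 2 + (g - 29) = 2 + (-29 + g) = -27 + g)
(435 + 237)*(-365 + c(8)) = (435 + 237)*(-365 + (-27 + 8)) = 672*(-365 - 19) = 672*(-384) = -258048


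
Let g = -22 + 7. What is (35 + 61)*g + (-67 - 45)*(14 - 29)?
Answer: 240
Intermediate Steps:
g = -15
(35 + 61)*g + (-67 - 45)*(14 - 29) = (35 + 61)*(-15) + (-67 - 45)*(14 - 29) = 96*(-15) - 112*(-15) = -1440 + 1680 = 240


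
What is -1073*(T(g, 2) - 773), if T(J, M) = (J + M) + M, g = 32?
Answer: 790801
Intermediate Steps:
T(J, M) = J + 2*M
-1073*(T(g, 2) - 773) = -1073*((32 + 2*2) - 773) = -1073*((32 + 4) - 773) = -1073*(36 - 773) = -1073*(-737) = 790801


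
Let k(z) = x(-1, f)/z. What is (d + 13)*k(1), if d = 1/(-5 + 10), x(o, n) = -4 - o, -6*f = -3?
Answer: -198/5 ≈ -39.600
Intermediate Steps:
f = ½ (f = -⅙*(-3) = ½ ≈ 0.50000)
k(z) = -3/z (k(z) = (-4 - 1*(-1))/z = (-4 + 1)/z = -3/z)
d = ⅕ (d = 1/5 = ⅕ ≈ 0.20000)
(d + 13)*k(1) = (⅕ + 13)*(-3/1) = 66*(-3*1)/5 = (66/5)*(-3) = -198/5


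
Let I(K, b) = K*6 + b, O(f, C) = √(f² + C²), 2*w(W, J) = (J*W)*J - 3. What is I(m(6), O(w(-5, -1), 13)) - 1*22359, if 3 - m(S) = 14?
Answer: -22425 + √185 ≈ -22411.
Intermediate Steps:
m(S) = -11 (m(S) = 3 - 1*14 = 3 - 14 = -11)
w(W, J) = -3/2 + W*J²/2 (w(W, J) = ((J*W)*J - 3)/2 = (W*J² - 3)/2 = (-3 + W*J²)/2 = -3/2 + W*J²/2)
O(f, C) = √(C² + f²)
I(K, b) = b + 6*K (I(K, b) = 6*K + b = b + 6*K)
I(m(6), O(w(-5, -1), 13)) - 1*22359 = (√(13² + (-3/2 + (½)*(-5)*(-1)²)²) + 6*(-11)) - 1*22359 = (√(169 + (-3/2 + (½)*(-5)*1)²) - 66) - 22359 = (√(169 + (-3/2 - 5/2)²) - 66) - 22359 = (√(169 + (-4)²) - 66) - 22359 = (√(169 + 16) - 66) - 22359 = (√185 - 66) - 22359 = (-66 + √185) - 22359 = -22425 + √185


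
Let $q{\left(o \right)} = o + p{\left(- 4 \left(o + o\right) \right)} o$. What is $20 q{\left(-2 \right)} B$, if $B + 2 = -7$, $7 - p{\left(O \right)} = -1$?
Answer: $3240$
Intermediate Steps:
$p{\left(O \right)} = 8$ ($p{\left(O \right)} = 7 - -1 = 7 + 1 = 8$)
$q{\left(o \right)} = 9 o$ ($q{\left(o \right)} = o + 8 o = 9 o$)
$B = -9$ ($B = -2 - 7 = -9$)
$20 q{\left(-2 \right)} B = 20 \cdot 9 \left(-2\right) \left(-9\right) = 20 \left(-18\right) \left(-9\right) = \left(-360\right) \left(-9\right) = 3240$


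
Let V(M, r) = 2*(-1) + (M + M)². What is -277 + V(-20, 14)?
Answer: 1321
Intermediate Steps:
V(M, r) = -2 + 4*M² (V(M, r) = -2 + (2*M)² = -2 + 4*M²)
-277 + V(-20, 14) = -277 + (-2 + 4*(-20)²) = -277 + (-2 + 4*400) = -277 + (-2 + 1600) = -277 + 1598 = 1321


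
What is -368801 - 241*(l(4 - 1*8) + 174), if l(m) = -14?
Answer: -407361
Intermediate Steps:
-368801 - 241*(l(4 - 1*8) + 174) = -368801 - 241*(-14 + 174) = -368801 - 241*160 = -368801 - 1*38560 = -368801 - 38560 = -407361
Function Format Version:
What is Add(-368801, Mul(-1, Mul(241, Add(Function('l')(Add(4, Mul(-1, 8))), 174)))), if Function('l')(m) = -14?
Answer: -407361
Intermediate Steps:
Add(-368801, Mul(-1, Mul(241, Add(Function('l')(Add(4, Mul(-1, 8))), 174)))) = Add(-368801, Mul(-1, Mul(241, Add(-14, 174)))) = Add(-368801, Mul(-1, Mul(241, 160))) = Add(-368801, Mul(-1, 38560)) = Add(-368801, -38560) = -407361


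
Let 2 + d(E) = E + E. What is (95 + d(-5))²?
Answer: 6889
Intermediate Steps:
d(E) = -2 + 2*E (d(E) = -2 + (E + E) = -2 + 2*E)
(95 + d(-5))² = (95 + (-2 + 2*(-5)))² = (95 + (-2 - 10))² = (95 - 12)² = 83² = 6889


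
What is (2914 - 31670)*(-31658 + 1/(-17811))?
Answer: 16214376535084/17811 ≈ 9.1036e+8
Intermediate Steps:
(2914 - 31670)*(-31658 + 1/(-17811)) = -28756*(-31658 - 1/17811) = -28756*(-563860639/17811) = 16214376535084/17811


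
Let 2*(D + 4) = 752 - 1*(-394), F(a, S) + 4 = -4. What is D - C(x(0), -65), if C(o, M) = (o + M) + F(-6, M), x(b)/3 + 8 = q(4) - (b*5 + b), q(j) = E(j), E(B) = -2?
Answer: 672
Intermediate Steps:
q(j) = -2
F(a, S) = -8 (F(a, S) = -4 - 4 = -8)
D = 569 (D = -4 + (752 - 1*(-394))/2 = -4 + (752 + 394)/2 = -4 + (½)*1146 = -4 + 573 = 569)
x(b) = -30 - 18*b (x(b) = -24 + 3*(-2 - (b*5 + b)) = -24 + 3*(-2 - (5*b + b)) = -24 + 3*(-2 - 6*b) = -24 + (-6 - 18*b) = -30 - 18*b)
C(o, M) = -8 + M + o (C(o, M) = (o + M) - 8 = (M + o) - 8 = -8 + M + o)
D - C(x(0), -65) = 569 - (-8 - 65 + (-30 - 18*0)) = 569 - (-8 - 65 + (-30 + 0)) = 569 - (-8 - 65 - 30) = 569 - 1*(-103) = 569 + 103 = 672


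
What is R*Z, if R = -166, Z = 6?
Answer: -996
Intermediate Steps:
R*Z = -166*6 = -996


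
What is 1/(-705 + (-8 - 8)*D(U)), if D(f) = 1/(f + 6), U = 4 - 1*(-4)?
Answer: -7/4943 ≈ -0.0014161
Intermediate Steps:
U = 8 (U = 4 + 4 = 8)
D(f) = 1/(6 + f)
1/(-705 + (-8 - 8)*D(U)) = 1/(-705 + (-8 - 8)/(6 + 8)) = 1/(-705 - 16/14) = 1/(-705 - 16*1/14) = 1/(-705 - 8/7) = 1/(-4943/7) = -7/4943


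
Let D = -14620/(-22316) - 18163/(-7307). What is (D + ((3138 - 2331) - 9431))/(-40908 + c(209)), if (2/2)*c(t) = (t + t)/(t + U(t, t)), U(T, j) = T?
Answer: 351435815410/1667604657971 ≈ 0.21074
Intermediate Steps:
D = 128038462/40765753 (D = -14620*(-1/22316) - 18163*(-1/7307) = 3655/5579 + 18163/7307 = 128038462/40765753 ≈ 3.1408)
c(t) = 1 (c(t) = (t + t)/(t + t) = (2*t)/((2*t)) = (2*t)*(1/(2*t)) = 1)
(D + ((3138 - 2331) - 9431))/(-40908 + c(209)) = (128038462/40765753 + ((3138 - 2331) - 9431))/(-40908 + 1) = (128038462/40765753 + (807 - 9431))/(-40907) = (128038462/40765753 - 8624)*(-1/40907) = -351435815410/40765753*(-1/40907) = 351435815410/1667604657971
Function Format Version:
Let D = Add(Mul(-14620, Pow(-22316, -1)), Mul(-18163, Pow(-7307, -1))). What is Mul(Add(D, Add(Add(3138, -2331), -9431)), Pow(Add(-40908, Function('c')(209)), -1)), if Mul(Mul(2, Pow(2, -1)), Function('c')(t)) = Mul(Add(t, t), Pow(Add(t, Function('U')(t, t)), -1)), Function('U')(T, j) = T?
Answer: Rational(351435815410, 1667604657971) ≈ 0.21074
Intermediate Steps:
D = Rational(128038462, 40765753) (D = Add(Mul(-14620, Rational(-1, 22316)), Mul(-18163, Rational(-1, 7307))) = Add(Rational(3655, 5579), Rational(18163, 7307)) = Rational(128038462, 40765753) ≈ 3.1408)
Function('c')(t) = 1 (Function('c')(t) = Mul(Add(t, t), Pow(Add(t, t), -1)) = Mul(Mul(2, t), Pow(Mul(2, t), -1)) = Mul(Mul(2, t), Mul(Rational(1, 2), Pow(t, -1))) = 1)
Mul(Add(D, Add(Add(3138, -2331), -9431)), Pow(Add(-40908, Function('c')(209)), -1)) = Mul(Add(Rational(128038462, 40765753), Add(Add(3138, -2331), -9431)), Pow(Add(-40908, 1), -1)) = Mul(Add(Rational(128038462, 40765753), Add(807, -9431)), Pow(-40907, -1)) = Mul(Add(Rational(128038462, 40765753), -8624), Rational(-1, 40907)) = Mul(Rational(-351435815410, 40765753), Rational(-1, 40907)) = Rational(351435815410, 1667604657971)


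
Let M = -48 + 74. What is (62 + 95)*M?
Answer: 4082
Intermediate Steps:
M = 26
(62 + 95)*M = (62 + 95)*26 = 157*26 = 4082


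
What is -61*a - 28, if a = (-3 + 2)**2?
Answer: -89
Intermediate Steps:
a = 1 (a = (-1)**2 = 1)
-61*a - 28 = -61*1 - 28 = -61 - 28 = -89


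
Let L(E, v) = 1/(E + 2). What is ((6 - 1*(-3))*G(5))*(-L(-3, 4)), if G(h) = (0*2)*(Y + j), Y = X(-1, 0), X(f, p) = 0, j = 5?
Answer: 0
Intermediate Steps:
Y = 0
L(E, v) = 1/(2 + E)
G(h) = 0 (G(h) = (0*2)*(0 + 5) = 0*5 = 0)
((6 - 1*(-3))*G(5))*(-L(-3, 4)) = ((6 - 1*(-3))*0)*(-1/(2 - 3)) = ((6 + 3)*0)*(-1/(-1)) = (9*0)*(-1*(-1)) = 0*1 = 0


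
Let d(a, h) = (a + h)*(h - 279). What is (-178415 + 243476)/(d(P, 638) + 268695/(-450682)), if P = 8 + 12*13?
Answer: 29321821602/129759191381 ≈ 0.22597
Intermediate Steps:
P = 164 (P = 8 + 156 = 164)
d(a, h) = (-279 + h)*(a + h) (d(a, h) = (a + h)*(-279 + h) = (-279 + h)*(a + h))
(-178415 + 243476)/(d(P, 638) + 268695/(-450682)) = (-178415 + 243476)/((638**2 - 279*164 - 279*638 + 164*638) + 268695/(-450682)) = 65061/((407044 - 45756 - 178002 + 104632) + 268695*(-1/450682)) = 65061/(287918 - 268695/450682) = 65061/(129759191381/450682) = 65061*(450682/129759191381) = 29321821602/129759191381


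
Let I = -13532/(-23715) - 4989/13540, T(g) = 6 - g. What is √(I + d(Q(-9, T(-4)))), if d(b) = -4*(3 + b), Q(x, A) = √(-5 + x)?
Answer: √(-4676772776605 - 1585635008400*I*√14)/629610 ≈ 1.9052 - 3.9278*I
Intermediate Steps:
I = 763637/3777660 (I = -13532*(-1/23715) - 4989*1/13540 = 796/1395 - 4989/13540 = 763637/3777660 ≈ 0.20215)
d(b) = -12 - 4*b
√(I + d(Q(-9, T(-4)))) = √(763637/3777660 + (-12 - 4*√(-5 - 9))) = √(763637/3777660 + (-12 - 4*I*√14)) = √(-44568283/3777660 - 4*I*√14)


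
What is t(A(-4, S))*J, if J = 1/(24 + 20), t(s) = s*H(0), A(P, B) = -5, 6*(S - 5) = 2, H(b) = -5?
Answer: 25/44 ≈ 0.56818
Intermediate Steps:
S = 16/3 (S = 5 + (1/6)*2 = 5 + 1/3 = 16/3 ≈ 5.3333)
t(s) = -5*s (t(s) = s*(-5) = -5*s)
J = 1/44 ≈ 0.022727
t(A(-4, S))*J = -5*(-5)*(1/44) = 25*(1/44) = 25/44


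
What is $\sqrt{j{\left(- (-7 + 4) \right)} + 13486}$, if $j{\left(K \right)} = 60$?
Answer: $\sqrt{13546} \approx 116.39$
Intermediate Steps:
$\sqrt{j{\left(- (-7 + 4) \right)} + 13486} = \sqrt{60 + 13486} = \sqrt{13546}$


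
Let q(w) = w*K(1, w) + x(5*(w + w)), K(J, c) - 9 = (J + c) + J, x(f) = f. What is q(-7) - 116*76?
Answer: -8914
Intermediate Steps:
K(J, c) = 9 + c + 2*J (K(J, c) = 9 + ((J + c) + J) = 9 + (c + 2*J) = 9 + c + 2*J)
q(w) = 10*w + w*(11 + w) (q(w) = w*(9 + w + 2*1) + 5*(w + w) = w*(9 + w + 2) + 5*(2*w) = w*(11 + w) + 10*w = 10*w + w*(11 + w))
q(-7) - 116*76 = -7*(21 - 7) - 116*76 = -7*14 - 8816 = -98 - 8816 = -8914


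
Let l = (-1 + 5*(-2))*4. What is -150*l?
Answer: 6600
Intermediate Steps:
l = -44 (l = (-1 - 10)*4 = -11*4 = -44)
-150*l = -150*(-44) = 6600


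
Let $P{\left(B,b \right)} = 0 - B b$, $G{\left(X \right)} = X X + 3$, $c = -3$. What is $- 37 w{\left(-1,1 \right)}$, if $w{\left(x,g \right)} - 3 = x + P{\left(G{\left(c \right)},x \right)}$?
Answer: $-518$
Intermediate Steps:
$G{\left(X \right)} = 3 + X^{2}$ ($G{\left(X \right)} = X^{2} + 3 = 3 + X^{2}$)
$P{\left(B,b \right)} = - B b$ ($P{\left(B,b \right)} = 0 - B b = - B b$)
$w{\left(x,g \right)} = 3 - 11 x$ ($w{\left(x,g \right)} = 3 + \left(x - \left(3 + \left(-3\right)^{2}\right) x\right) = 3 + \left(x - \left(3 + 9\right) x\right) = 3 + \left(x - 12 x\right) = 3 - 11 x$)
$- 37 w{\left(-1,1 \right)} = - 37 \left(3 - -11\right) = - 37 \left(3 + 11\right) = \left(-37\right) 14 = -518$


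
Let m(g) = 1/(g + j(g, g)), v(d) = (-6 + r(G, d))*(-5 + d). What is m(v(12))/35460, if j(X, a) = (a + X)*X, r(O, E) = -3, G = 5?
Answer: 1/279247500 ≈ 3.5811e-9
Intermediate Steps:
j(X, a) = X*(X + a) (j(X, a) = (X + a)*X = X*(X + a))
v(d) = 45 - 9*d (v(d) = (-6 - 3)*(-5 + d) = -9*(-5 + d) = 45 - 9*d)
m(g) = 1/(g + 2*g²) (m(g) = 1/(g + g*(g + g)) = 1/(g + g*(2*g)) = 1/(g + 2*g²))
m(v(12))/35460 = (1/((45 - 9*12)*(1 + 2*(45 - 9*12))))/35460 = (1/((45 - 108)*(1 + 2*(45 - 108))))*(1/35460) = (1/((-63)*(1 + 2*(-63))))*(1/35460) = -1/(63*(1 - 126))*(1/35460) = -1/63/(-125)*(1/35460) = -1/63*(-1/125)*(1/35460) = (1/7875)*(1/35460) = 1/279247500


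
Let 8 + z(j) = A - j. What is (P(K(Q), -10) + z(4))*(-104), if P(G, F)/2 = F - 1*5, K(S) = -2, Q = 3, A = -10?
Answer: 5408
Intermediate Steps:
P(G, F) = -10 + 2*F (P(G, F) = 2*(F - 1*5) = 2*(F - 5) = 2*(-5 + F) = -10 + 2*F)
z(j) = -18 - j (z(j) = -8 + (-10 - j) = -18 - j)
(P(K(Q), -10) + z(4))*(-104) = ((-10 + 2*(-10)) + (-18 - 1*4))*(-104) = ((-10 - 20) + (-18 - 4))*(-104) = (-30 - 22)*(-104) = -52*(-104) = 5408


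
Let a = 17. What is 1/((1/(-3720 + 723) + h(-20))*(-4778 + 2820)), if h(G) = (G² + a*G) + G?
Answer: -2997/234723082 ≈ -1.2768e-5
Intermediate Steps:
h(G) = G² + 18*G (h(G) = (G² + 17*G) + G = G² + 18*G)
1/((1/(-3720 + 723) + h(-20))*(-4778 + 2820)) = 1/((1/(-3720 + 723) - 20*(18 - 20))*(-4778 + 2820)) = 1/((1/(-2997) - 20*(-2))*(-1958)) = 1/((-1/2997 + 40)*(-1958)) = 1/((119879/2997)*(-1958)) = 1/(-234723082/2997) = -2997/234723082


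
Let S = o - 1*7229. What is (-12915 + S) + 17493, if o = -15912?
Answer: -18563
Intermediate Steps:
S = -23141 (S = -15912 - 1*7229 = -15912 - 7229 = -23141)
(-12915 + S) + 17493 = (-12915 - 23141) + 17493 = -36056 + 17493 = -18563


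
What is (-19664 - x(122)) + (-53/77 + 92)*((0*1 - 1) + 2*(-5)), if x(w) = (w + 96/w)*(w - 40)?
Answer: -13124679/427 ≈ -30737.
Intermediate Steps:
x(w) = (-40 + w)*(w + 96/w) (x(w) = (w + 96/w)*(-40 + w) = (-40 + w)*(w + 96/w))
(-19664 - x(122)) + (-53/77 + 92)*((0*1 - 1) + 2*(-5)) = (-19664 - (96 + 122² - 3840/122 - 40*122)) + (-53/77 + 92)*((0*1 - 1) + 2*(-5)) = (-19664 - (96 + 14884 - 3840*1/122 - 4880)) + (-53*1/77 + 92)*((0 - 1) - 10) = (-19664 - (96 + 14884 - 1920/61 - 4880)) + (-53/77 + 92)*(-1 - 10) = (-19664 - 1*614180/61) + (7031/77)*(-11) = (-19664 - 614180/61) - 7031/7 = -1813684/61 - 7031/7 = -13124679/427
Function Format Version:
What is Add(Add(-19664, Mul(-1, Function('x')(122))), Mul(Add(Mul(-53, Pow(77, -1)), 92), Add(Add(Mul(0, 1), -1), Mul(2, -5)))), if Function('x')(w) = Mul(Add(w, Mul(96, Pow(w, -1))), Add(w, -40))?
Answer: Rational(-13124679, 427) ≈ -30737.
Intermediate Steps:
Function('x')(w) = Mul(Add(-40, w), Add(w, Mul(96, Pow(w, -1)))) (Function('x')(w) = Mul(Add(w, Mul(96, Pow(w, -1))), Add(-40, w)) = Mul(Add(-40, w), Add(w, Mul(96, Pow(w, -1)))))
Add(Add(-19664, Mul(-1, Function('x')(122))), Mul(Add(Mul(-53, Pow(77, -1)), 92), Add(Add(Mul(0, 1), -1), Mul(2, -5)))) = Add(Add(-19664, Mul(-1, Add(96, Pow(122, 2), Mul(-3840, Pow(122, -1)), Mul(-40, 122)))), Mul(Add(Mul(-53, Pow(77, -1)), 92), Add(Add(Mul(0, 1), -1), Mul(2, -5)))) = Add(Add(-19664, Mul(-1, Add(96, 14884, Mul(-3840, Rational(1, 122)), -4880))), Mul(Add(Mul(-53, Rational(1, 77)), 92), Add(Add(0, -1), -10))) = Add(Add(-19664, Mul(-1, Add(96, 14884, Rational(-1920, 61), -4880))), Mul(Add(Rational(-53, 77), 92), Add(-1, -10))) = Add(Add(-19664, Mul(-1, Rational(614180, 61))), Mul(Rational(7031, 77), -11)) = Add(Add(-19664, Rational(-614180, 61)), Rational(-7031, 7)) = Add(Rational(-1813684, 61), Rational(-7031, 7)) = Rational(-13124679, 427)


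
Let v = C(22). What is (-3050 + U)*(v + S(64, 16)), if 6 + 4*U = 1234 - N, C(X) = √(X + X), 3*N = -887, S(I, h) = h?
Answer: -128116/3 - 32029*√11/6 ≈ -60410.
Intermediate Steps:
N = -887/3 (N = (⅓)*(-887) = -887/3 ≈ -295.67)
C(X) = √2*√X (C(X) = √(2*X) = √2*√X)
v = 2*√11 (v = √2*√22 = 2*√11 ≈ 6.6332)
U = 4571/12 (U = -3/2 + (1234 - 1*(-887/3))/4 = -3/2 + (1234 + 887/3)/4 = -3/2 + (¼)*(4589/3) = -3/2 + 4589/12 = 4571/12 ≈ 380.92)
(-3050 + U)*(v + S(64, 16)) = (-3050 + 4571/12)*(2*√11 + 16) = -32029*(16 + 2*√11)/12 = -128116/3 - 32029*√11/6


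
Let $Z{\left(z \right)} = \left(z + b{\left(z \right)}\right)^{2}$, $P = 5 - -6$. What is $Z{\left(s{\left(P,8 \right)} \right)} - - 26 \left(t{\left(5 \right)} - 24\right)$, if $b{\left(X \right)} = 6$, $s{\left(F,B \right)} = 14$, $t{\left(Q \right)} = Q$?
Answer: $-94$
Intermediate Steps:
$P = 11$ ($P = 5 + 6 = 11$)
$Z{\left(z \right)} = \left(6 + z\right)^{2}$ ($Z{\left(z \right)} = \left(z + 6\right)^{2} = \left(6 + z\right)^{2}$)
$Z{\left(s{\left(P,8 \right)} \right)} - - 26 \left(t{\left(5 \right)} - 24\right) = \left(6 + 14\right)^{2} - - 26 \left(5 - 24\right) = 20^{2} - \left(-26\right) \left(-19\right) = 400 - 494 = -94$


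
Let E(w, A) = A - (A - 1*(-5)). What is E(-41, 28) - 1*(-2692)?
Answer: 2687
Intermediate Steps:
E(w, A) = -5 (E(w, A) = A - (A + 5) = A - (5 + A) = A + (-5 - A) = -5)
E(-41, 28) - 1*(-2692) = -5 - 1*(-2692) = -5 + 2692 = 2687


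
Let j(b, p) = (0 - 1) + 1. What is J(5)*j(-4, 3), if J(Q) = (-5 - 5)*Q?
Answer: 0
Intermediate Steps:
J(Q) = -10*Q
j(b, p) = 0 (j(b, p) = -1 + 1 = 0)
J(5)*j(-4, 3) = -10*5*0 = -50*0 = 0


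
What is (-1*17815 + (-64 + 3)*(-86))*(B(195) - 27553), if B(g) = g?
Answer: 343862702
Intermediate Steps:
(-1*17815 + (-64 + 3)*(-86))*(B(195) - 27553) = (-1*17815 + (-64 + 3)*(-86))*(195 - 27553) = (-17815 - 61*(-86))*(-27358) = (-17815 + 5246)*(-27358) = -12569*(-27358) = 343862702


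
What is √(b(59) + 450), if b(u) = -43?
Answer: √407 ≈ 20.174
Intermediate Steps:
√(b(59) + 450) = √(-43 + 450) = √407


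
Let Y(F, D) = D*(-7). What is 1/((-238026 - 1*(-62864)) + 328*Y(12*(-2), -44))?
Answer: -1/74138 ≈ -1.3488e-5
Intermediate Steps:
Y(F, D) = -7*D
1/((-238026 - 1*(-62864)) + 328*Y(12*(-2), -44)) = 1/((-238026 - 1*(-62864)) + 328*(-7*(-44))) = 1/((-238026 + 62864) + 328*308) = 1/(-175162 + 101024) = 1/(-74138) = -1/74138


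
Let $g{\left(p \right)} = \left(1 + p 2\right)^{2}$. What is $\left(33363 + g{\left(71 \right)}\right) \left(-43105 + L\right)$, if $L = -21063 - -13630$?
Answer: $-2719550856$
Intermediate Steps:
$L = -7433$ ($L = -21063 + 13630 = -7433$)
$g{\left(p \right)} = \left(1 + 2 p\right)^{2}$
$\left(33363 + g{\left(71 \right)}\right) \left(-43105 + L\right) = \left(33363 + \left(1 + 2 \cdot 71\right)^{2}\right) \left(-43105 - 7433\right) = \left(33363 + \left(1 + 142\right)^{2}\right) \left(-50538\right) = \left(33363 + 143^{2}\right) \left(-50538\right) = \left(33363 + 20449\right) \left(-50538\right) = 53812 \left(-50538\right) = -2719550856$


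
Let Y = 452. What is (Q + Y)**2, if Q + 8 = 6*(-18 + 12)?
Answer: 166464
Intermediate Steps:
Q = -44 (Q = -8 + 6*(-18 + 12) = -8 + 6*(-6) = -8 - 36 = -44)
(Q + Y)**2 = (-44 + 452)**2 = 408**2 = 166464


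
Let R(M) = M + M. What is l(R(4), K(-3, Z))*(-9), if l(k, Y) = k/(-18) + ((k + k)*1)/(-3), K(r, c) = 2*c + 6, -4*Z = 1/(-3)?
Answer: 52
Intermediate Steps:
R(M) = 2*M
Z = 1/12 (Z = -1/4/(-3) = -1/4*(-1/3) = 1/12 ≈ 0.083333)
K(r, c) = 6 + 2*c
l(k, Y) = -13*k/18 (l(k, Y) = k*(-1/18) + ((2*k)*1)*(-1/3) = -k/18 + (2*k)*(-1/3) = -k/18 - 2*k/3 = -13*k/18)
l(R(4), K(-3, Z))*(-9) = -13*4/9*(-9) = -13/18*8*(-9) = -52/9*(-9) = 52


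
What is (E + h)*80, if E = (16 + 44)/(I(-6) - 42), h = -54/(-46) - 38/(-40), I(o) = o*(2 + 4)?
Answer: 32404/299 ≈ 108.37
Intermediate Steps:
I(o) = 6*o (I(o) = o*6 = 6*o)
h = 977/460 (h = -54*(-1/46) - 38*(-1/40) = 27/23 + 19/20 = 977/460 ≈ 2.1239)
E = -10/13 (E = (16 + 44)/(6*(-6) - 42) = 60/(-36 - 42) = 60/(-78) = 60*(-1/78) = -10/13 ≈ -0.76923)
(E + h)*80 = (-10/13 + 977/460)*80 = (8101/5980)*80 = 32404/299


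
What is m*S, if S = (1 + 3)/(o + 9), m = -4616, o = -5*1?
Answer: -4616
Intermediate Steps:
o = -5
S = 1 (S = (1 + 3)/(-5 + 9) = 4/4 = 4*(1/4) = 1)
m*S = -4616*1 = -4616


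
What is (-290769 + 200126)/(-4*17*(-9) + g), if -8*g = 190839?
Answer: 725144/185943 ≈ 3.8998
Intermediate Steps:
g = -190839/8 (g = -⅛*190839 = -190839/8 ≈ -23855.)
(-290769 + 200126)/(-4*17*(-9) + g) = (-290769 + 200126)/(-4*17*(-9) - 190839/8) = -90643/(-68*(-9) - 190839/8) = -90643/(612 - 190839/8) = -90643/(-185943/8) = -90643*(-8/185943) = 725144/185943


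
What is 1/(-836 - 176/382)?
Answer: -191/159764 ≈ -0.0011955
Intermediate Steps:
1/(-836 - 176/382) = 1/(-836 - 176*1/382) = 1/(-836 - 88/191) = 1/(-159764/191) = -191/159764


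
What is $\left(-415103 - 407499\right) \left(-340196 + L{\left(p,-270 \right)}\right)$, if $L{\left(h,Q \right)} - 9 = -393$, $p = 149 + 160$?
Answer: $280161789160$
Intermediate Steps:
$p = 309$
$L{\left(h,Q \right)} = -384$ ($L{\left(h,Q \right)} = 9 - 393 = -384$)
$\left(-415103 - 407499\right) \left(-340196 + L{\left(p,-270 \right)}\right) = \left(-415103 - 407499\right) \left(-340196 - 384\right) = \left(-822602\right) \left(-340580\right) = 280161789160$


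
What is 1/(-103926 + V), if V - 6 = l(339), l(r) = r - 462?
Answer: -1/104043 ≈ -9.6114e-6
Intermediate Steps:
l(r) = -462 + r
V = -117 (V = 6 + (-462 + 339) = 6 - 123 = -117)
1/(-103926 + V) = 1/(-103926 - 117) = 1/(-104043) = -1/104043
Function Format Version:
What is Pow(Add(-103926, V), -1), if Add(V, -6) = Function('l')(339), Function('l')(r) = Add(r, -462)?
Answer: Rational(-1, 104043) ≈ -9.6114e-6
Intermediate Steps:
Function('l')(r) = Add(-462, r)
V = -117 (V = Add(6, Add(-462, 339)) = Add(6, -123) = -117)
Pow(Add(-103926, V), -1) = Pow(Add(-103926, -117), -1) = Pow(-104043, -1) = Rational(-1, 104043)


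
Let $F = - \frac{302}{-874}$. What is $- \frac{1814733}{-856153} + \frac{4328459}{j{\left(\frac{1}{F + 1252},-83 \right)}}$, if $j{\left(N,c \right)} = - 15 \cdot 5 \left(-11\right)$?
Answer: $\frac{3707320312952}{706326225} \approx 5248.7$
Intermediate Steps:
$F = \frac{151}{437}$ ($F = \left(-302\right) \left(- \frac{1}{874}\right) = \frac{151}{437} \approx 0.34554$)
$j{\left(N,c \right)} = 825$ ($j{\left(N,c \right)} = \left(-15\right) \left(-55\right) = 825$)
$- \frac{1814733}{-856153} + \frac{4328459}{j{\left(\frac{1}{F + 1252},-83 \right)}} = - \frac{1814733}{-856153} + \frac{4328459}{825} = \left(-1814733\right) \left(- \frac{1}{856153}\right) + 4328459 \cdot \frac{1}{825} = \frac{1814733}{856153} + \frac{4328459}{825} = \frac{3707320312952}{706326225}$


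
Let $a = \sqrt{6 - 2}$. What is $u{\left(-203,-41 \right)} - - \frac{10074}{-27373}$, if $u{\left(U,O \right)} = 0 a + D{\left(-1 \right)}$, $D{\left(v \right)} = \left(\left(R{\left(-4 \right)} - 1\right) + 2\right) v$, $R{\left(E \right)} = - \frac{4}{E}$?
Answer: $- \frac{64820}{27373} \approx -2.368$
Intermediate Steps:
$a = 2$ ($a = \sqrt{4} = 2$)
$D{\left(v \right)} = 2 v$ ($D{\left(v \right)} = \left(\left(- \frac{4}{-4} - 1\right) + 2\right) v = \left(\left(\left(-4\right) \left(- \frac{1}{4}\right) - 1\right) + 2\right) v = \left(\left(1 - 1\right) + 2\right) v = \left(0 + 2\right) v = 2 v$)
$u{\left(U,O \right)} = -2$ ($u{\left(U,O \right)} = 0 \cdot 2 + 2 \left(-1\right) = 0 - 2 = -2$)
$u{\left(-203,-41 \right)} - - \frac{10074}{-27373} = -2 - - \frac{10074}{-27373} = -2 - \left(-10074\right) \left(- \frac{1}{27373}\right) = -2 - \frac{10074}{27373} = - \frac{64820}{27373}$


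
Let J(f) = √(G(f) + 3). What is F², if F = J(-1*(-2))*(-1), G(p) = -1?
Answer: 2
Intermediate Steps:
J(f) = √2 (J(f) = √(-1 + 3) = √2)
F = -√2 (F = √2*(-1) = -√2 ≈ -1.4142)
F² = (-√2)² = 2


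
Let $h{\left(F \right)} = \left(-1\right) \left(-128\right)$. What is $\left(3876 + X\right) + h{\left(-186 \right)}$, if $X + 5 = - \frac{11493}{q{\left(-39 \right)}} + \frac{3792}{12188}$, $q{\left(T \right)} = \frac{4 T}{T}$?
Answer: $\frac{13724433}{12188} \approx 1126.1$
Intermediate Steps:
$h{\left(F \right)} = 128$
$q{\left(T \right)} = 4$
$X = - \frac{35076319}{12188}$ ($X = -5 + \left(- \frac{11493}{4} + \frac{3792}{12188}\right) = -5 + \left(\left(-11493\right) \frac{1}{4} + 3792 \cdot \frac{1}{12188}\right) = -5 + \left(- \frac{11493}{4} + \frac{948}{3047}\right) = -5 - \frac{35015379}{12188} = - \frac{35076319}{12188} \approx -2877.9$)
$\left(3876 + X\right) + h{\left(-186 \right)} = \left(3876 - \frac{35076319}{12188}\right) + 128 = \frac{12164369}{12188} + 128 = \frac{13724433}{12188}$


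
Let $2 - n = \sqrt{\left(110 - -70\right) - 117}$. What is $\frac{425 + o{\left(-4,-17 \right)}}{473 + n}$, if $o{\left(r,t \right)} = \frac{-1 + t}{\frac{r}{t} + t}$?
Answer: $\frac{202385}{225562} + \frac{121431 \sqrt{7}}{21428390} \approx 0.91224$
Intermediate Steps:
$n = 2 - 3 \sqrt{7}$ ($n = 2 - \sqrt{\left(110 - -70\right) - 117} = 2 - \sqrt{\left(110 + 70\right) - 117} = 2 - \sqrt{180 - 117} = 2 - \sqrt{63} = 2 - 3 \sqrt{7} \approx -5.9373$)
$o{\left(r,t \right)} = \frac{-1 + t}{t + \frac{r}{t}}$
$\frac{425 + o{\left(-4,-17 \right)}}{473 + n} = \frac{425 - \frac{17 \left(-1 - 17\right)}{-4 + \left(-17\right)^{2}}}{473 + \left(2 - 3 \sqrt{7}\right)} = \frac{425 - 17 \frac{1}{-4 + 289} \left(-18\right)}{475 - 3 \sqrt{7}} = \frac{425 - 17 \cdot \frac{1}{285} \left(-18\right)}{475 - 3 \sqrt{7}} = \frac{425 - \frac{17}{285} \left(-18\right)}{475 - 3 \sqrt{7}} = \frac{425 + \frac{102}{95}}{475 - 3 \sqrt{7}} = \frac{40477}{95 \left(475 - 3 \sqrt{7}\right)}$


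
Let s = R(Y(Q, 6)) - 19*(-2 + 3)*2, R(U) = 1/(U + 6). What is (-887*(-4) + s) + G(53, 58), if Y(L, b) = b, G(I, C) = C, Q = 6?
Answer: 42817/12 ≈ 3568.1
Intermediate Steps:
R(U) = 1/(6 + U)
s = -455/12 (s = 1/(6 + 6) - 19*(-2 + 3)*2 = 1/12 - 19*2 = 1/12 - 38 = -455/12 ≈ -37.917)
(-887*(-4) + s) + G(53, 58) = (-887*(-4) - 455/12) + 58 = (3548 - 455/12) + 58 = 42121/12 + 58 = 42817/12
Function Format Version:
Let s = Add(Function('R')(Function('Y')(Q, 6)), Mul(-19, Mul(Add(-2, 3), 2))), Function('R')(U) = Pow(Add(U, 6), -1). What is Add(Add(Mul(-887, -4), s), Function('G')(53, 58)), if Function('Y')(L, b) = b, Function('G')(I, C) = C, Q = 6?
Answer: Rational(42817, 12) ≈ 3568.1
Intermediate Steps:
Function('R')(U) = Pow(Add(6, U), -1)
s = Rational(-455, 12) (s = Add(Pow(Add(6, 6), -1), Mul(-19, Mul(Add(-2, 3), 2))) = Add(Pow(12, -1), Mul(-19, Mul(1, 2))) = Add(Rational(1, 12), Mul(-19, 2)) = Add(Rational(1, 12), -38) = Rational(-455, 12) ≈ -37.917)
Add(Add(Mul(-887, -4), s), Function('G')(53, 58)) = Add(Add(Mul(-887, -4), Rational(-455, 12)), 58) = Add(Add(3548, Rational(-455, 12)), 58) = Add(Rational(42121, 12), 58) = Rational(42817, 12)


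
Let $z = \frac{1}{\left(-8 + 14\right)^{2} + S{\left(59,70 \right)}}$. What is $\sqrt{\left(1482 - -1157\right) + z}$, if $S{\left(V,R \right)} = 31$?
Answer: $\frac{3 \sqrt{1316282}}{67} \approx 51.371$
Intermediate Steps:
$z = \frac{1}{67}$ ($z = \frac{1}{\left(-8 + 14\right)^{2} + 31} = \frac{1}{6^{2} + 31} = \frac{1}{36 + 31} = \frac{1}{67} \approx 0.014925$)
$\sqrt{\left(1482 - -1157\right) + z} = \sqrt{\left(1482 - -1157\right) + \frac{1}{67}} = \sqrt{\left(1482 + 1157\right) + \frac{1}{67}} = \sqrt{2639 + \frac{1}{67}} = \sqrt{\frac{176814}{67}} = \frac{3 \sqrt{1316282}}{67}$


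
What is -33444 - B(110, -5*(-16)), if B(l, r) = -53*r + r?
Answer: -29284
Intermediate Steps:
B(l, r) = -52*r
-33444 - B(110, -5*(-16)) = -33444 - (-52)*(-5*(-16)) = -33444 - (-52)*80 = -33444 - 1*(-4160) = -33444 + 4160 = -29284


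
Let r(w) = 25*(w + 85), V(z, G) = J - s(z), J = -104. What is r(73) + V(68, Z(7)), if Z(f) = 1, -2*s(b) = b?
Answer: 3880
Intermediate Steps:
s(b) = -b/2
V(z, G) = -104 + z/2 (V(z, G) = -104 - (-1)*z/2 = -104 + z/2)
r(w) = 2125 + 25*w (r(w) = 25*(85 + w) = 2125 + 25*w)
r(73) + V(68, Z(7)) = (2125 + 25*73) + (-104 + (½)*68) = (2125 + 1825) + (-104 + 34) = 3950 - 70 = 3880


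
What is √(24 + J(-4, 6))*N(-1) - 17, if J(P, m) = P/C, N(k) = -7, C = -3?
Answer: -17 - 14*√57/3 ≈ -52.233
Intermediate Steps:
J(P, m) = -P/3 (J(P, m) = P/(-3) = P*(-⅓) = -P/3)
√(24 + J(-4, 6))*N(-1) - 17 = √(24 - ⅓*(-4))*(-7) - 17 = √(24 + 4/3)*(-7) - 17 = √(76/3)*(-7) - 17 = (2*√57/3)*(-7) - 17 = -14*√57/3 - 17 = -17 - 14*√57/3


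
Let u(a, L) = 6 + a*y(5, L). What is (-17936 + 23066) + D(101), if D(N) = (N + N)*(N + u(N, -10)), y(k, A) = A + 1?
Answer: -156874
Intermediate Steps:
y(k, A) = 1 + A
u(a, L) = 6 + a*(1 + L)
D(N) = 2*N*(6 - 8*N) (D(N) = (N + N)*(N + (6 + N*(1 - 10))) = (2*N)*(N + (6 + N*(-9))) = (2*N)*(N + (6 - 9*N)) = (2*N)*(6 - 8*N) = 2*N*(6 - 8*N))
(-17936 + 23066) + D(101) = (-17936 + 23066) + 4*101*(3 - 4*101) = 5130 + 4*101*(3 - 404) = 5130 + 4*101*(-401) = 5130 - 162004 = -156874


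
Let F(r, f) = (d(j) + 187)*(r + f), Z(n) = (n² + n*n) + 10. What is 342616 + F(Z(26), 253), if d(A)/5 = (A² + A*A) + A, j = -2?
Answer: 693071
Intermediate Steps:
Z(n) = 10 + 2*n² (Z(n) = (n² + n²) + 10 = 2*n² + 10 = 10 + 2*n²)
d(A) = 5*A + 10*A² (d(A) = 5*((A² + A*A) + A) = 5*((A² + A²) + A) = 5*(2*A² + A) = 5*(A + 2*A²) = 5*A + 10*A²)
F(r, f) = 217*f + 217*r (F(r, f) = (5*(-2)*(1 + 2*(-2)) + 187)*(r + f) = (5*(-2)*(1 - 4) + 187)*(f + r) = (5*(-2)*(-3) + 187)*(f + r) = (30 + 187)*(f + r) = 217*(f + r) = 217*f + 217*r)
342616 + F(Z(26), 253) = 342616 + (217*253 + 217*(10 + 2*26²)) = 342616 + (54901 + 217*(10 + 2*676)) = 342616 + (54901 + 217*(10 + 1352)) = 342616 + (54901 + 217*1362) = 342616 + (54901 + 295554) = 342616 + 350455 = 693071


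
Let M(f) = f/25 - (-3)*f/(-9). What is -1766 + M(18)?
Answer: -44282/25 ≈ -1771.3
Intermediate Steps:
M(f) = -22*f/75 (M(f) = f*(1/25) + (3*f)*(-1/9) = f/25 - f/3 = -22*f/75)
-1766 + M(18) = -1766 - 22/75*18 = -1766 - 132/25 = -44282/25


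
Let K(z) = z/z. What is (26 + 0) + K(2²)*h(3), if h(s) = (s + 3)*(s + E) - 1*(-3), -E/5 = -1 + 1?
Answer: 47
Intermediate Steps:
E = 0 (E = -5*(-1 + 1) = -5*0 = 0)
K(z) = 1
h(s) = 3 + s*(3 + s) (h(s) = (s + 3)*(s + 0) - 1*(-3) = (3 + s)*s + 3 = s*(3 + s) + 3 = 3 + s*(3 + s))
(26 + 0) + K(2²)*h(3) = (26 + 0) + 1*(3 + 3² + 3*3) = 26 + 1*(3 + 9 + 9) = 26 + 1*21 = 26 + 21 = 47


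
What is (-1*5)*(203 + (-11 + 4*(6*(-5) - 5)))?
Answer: -260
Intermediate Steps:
(-1*5)*(203 + (-11 + 4*(6*(-5) - 5))) = -5*(203 + (-11 + 4*(-30 - 5))) = -5*(203 + (-11 + 4*(-35))) = -5*(203 + (-11 - 140)) = -5*(203 - 151) = -5*52 = -260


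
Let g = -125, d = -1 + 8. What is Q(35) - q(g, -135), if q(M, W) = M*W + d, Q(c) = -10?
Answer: -16892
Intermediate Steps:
d = 7
q(M, W) = 7 + M*W (q(M, W) = M*W + 7 = 7 + M*W)
Q(35) - q(g, -135) = -10 - (7 - 125*(-135)) = -10 - (7 + 16875) = -10 - 1*16882 = -10 - 16882 = -16892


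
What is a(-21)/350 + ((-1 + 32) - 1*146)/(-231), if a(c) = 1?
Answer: 5783/11550 ≈ 0.50069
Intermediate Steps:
a(-21)/350 + ((-1 + 32) - 1*146)/(-231) = 1/350 + ((-1 + 32) - 1*146)/(-231) = 1*(1/350) + (31 - 146)*(-1/231) = 1/350 - 115*(-1/231) = 1/350 + 115/231 = 5783/11550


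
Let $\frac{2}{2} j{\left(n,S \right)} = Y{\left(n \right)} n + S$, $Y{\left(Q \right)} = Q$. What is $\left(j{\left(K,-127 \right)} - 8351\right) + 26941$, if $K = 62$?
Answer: $22307$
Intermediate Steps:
$j{\left(n,S \right)} = S + n^{2}$ ($j{\left(n,S \right)} = n n + S = n^{2} + S = S + n^{2}$)
$\left(j{\left(K,-127 \right)} - 8351\right) + 26941 = \left(\left(-127 + 62^{2}\right) - 8351\right) + 26941 = \left(\left(-127 + 3844\right) - 8351\right) + 26941 = \left(3717 - 8351\right) + 26941 = -4634 + 26941 = 22307$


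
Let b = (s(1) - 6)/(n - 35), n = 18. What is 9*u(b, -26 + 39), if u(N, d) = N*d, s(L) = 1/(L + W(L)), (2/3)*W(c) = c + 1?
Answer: 2691/68 ≈ 39.574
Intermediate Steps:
W(c) = 3/2 + 3*c/2 (W(c) = 3*(c + 1)/2 = 3*(1 + c)/2 = 3/2 + 3*c/2)
s(L) = 1/(3/2 + 5*L/2) (s(L) = 1/(L + (3/2 + 3*L/2)) = 1/(3/2 + 5*L/2))
b = 23/68 (b = (2/(3 + 5*1) - 6)/(18 - 35) = (2/(3 + 5) - 6)/(-17) = (2/8 - 6)*(-1/17) = (2*(1/8) - 6)*(-1/17) = (1/4 - 6)*(-1/17) = -23/4*(-1/17) = 23/68 ≈ 0.33824)
9*u(b, -26 + 39) = 9*(23*(-26 + 39)/68) = 9*((23/68)*13) = 9*(299/68) = 2691/68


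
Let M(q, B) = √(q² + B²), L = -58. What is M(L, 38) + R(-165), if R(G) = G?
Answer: -165 + 2*√1202 ≈ -95.660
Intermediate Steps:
M(q, B) = √(B² + q²)
M(L, 38) + R(-165) = √(38² + (-58)²) - 165 = √(1444 + 3364) - 165 = √4808 - 165 = 2*√1202 - 165 = -165 + 2*√1202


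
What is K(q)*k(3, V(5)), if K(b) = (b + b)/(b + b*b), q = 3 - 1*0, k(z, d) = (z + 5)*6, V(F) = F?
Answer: 24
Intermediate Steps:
k(z, d) = 30 + 6*z (k(z, d) = (5 + z)*6 = 30 + 6*z)
q = 3 (q = 3 + 0 = 3)
K(b) = 2*b/(b + b**2) (K(b) = (2*b)/(b + b**2) = 2*b/(b + b**2))
K(q)*k(3, V(5)) = (2/(1 + 3))*(30 + 6*3) = (2/4)*(30 + 18) = (2*(1/4))*48 = (1/2)*48 = 24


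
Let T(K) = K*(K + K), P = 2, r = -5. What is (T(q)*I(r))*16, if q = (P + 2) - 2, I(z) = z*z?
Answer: 3200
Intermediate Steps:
I(z) = z²
q = 2 (q = (2 + 2) - 2 = 4 - 2 = 2)
T(K) = 2*K² (T(K) = K*(2*K) = 2*K²)
(T(q)*I(r))*16 = ((2*2²)*(-5)²)*16 = ((2*4)*25)*16 = (8*25)*16 = 200*16 = 3200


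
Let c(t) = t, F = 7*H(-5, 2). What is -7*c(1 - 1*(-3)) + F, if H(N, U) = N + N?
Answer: -98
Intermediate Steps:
H(N, U) = 2*N
F = -70 (F = 7*(2*(-5)) = 7*(-10) = -70)
-7*c(1 - 1*(-3)) + F = -7*(1 - 1*(-3)) - 70 = -7*(1 + 3) - 70 = -7*4 - 70 = -28 - 70 = -98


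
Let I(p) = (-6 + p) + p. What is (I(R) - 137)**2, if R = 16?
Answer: 12321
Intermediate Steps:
I(p) = -6 + 2*p
(I(R) - 137)**2 = ((-6 + 2*16) - 137)**2 = ((-6 + 32) - 137)**2 = (26 - 137)**2 = (-111)**2 = 12321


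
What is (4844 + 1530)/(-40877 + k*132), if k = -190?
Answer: -6374/65957 ≈ -0.096639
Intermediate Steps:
(4844 + 1530)/(-40877 + k*132) = (4844 + 1530)/(-40877 - 190*132) = 6374/(-40877 - 25080) = 6374/(-65957) = 6374*(-1/65957) = -6374/65957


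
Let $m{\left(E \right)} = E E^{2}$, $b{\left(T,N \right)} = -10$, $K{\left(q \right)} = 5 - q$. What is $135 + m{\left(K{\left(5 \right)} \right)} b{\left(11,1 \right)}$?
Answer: $135$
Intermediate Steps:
$m{\left(E \right)} = E^{3}$
$135 + m{\left(K{\left(5 \right)} \right)} b{\left(11,1 \right)} = 135 + \left(5 - 5\right)^{3} \left(-10\right) = 135 + 0^{3} \left(-10\right) = 135 + 0 \left(-10\right) = 135 + 0 = 135$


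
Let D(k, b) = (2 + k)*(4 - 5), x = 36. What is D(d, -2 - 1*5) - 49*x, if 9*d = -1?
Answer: -15893/9 ≈ -1765.9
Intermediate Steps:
d = -⅑ (d = (⅑)*(-1) = -⅑ ≈ -0.11111)
D(k, b) = -2 - k (D(k, b) = (2 + k)*(-1) = -2 - k)
D(d, -2 - 1*5) - 49*x = (-2 - 1*(-⅑)) - 49*36 = (-2 + ⅑) - 1764 = -17/9 - 1764 = -15893/9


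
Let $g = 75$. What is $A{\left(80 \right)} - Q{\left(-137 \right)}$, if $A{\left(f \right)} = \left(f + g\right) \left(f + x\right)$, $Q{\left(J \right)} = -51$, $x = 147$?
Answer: $35236$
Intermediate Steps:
$A{\left(f \right)} = \left(75 + f\right) \left(147 + f\right)$ ($A{\left(f \right)} = \left(f + 75\right) \left(f + 147\right) = \left(75 + f\right) \left(147 + f\right)$)
$A{\left(80 \right)} - Q{\left(-137 \right)} = \left(11025 + 80^{2} + 222 \cdot 80\right) - -51 = \left(11025 + 6400 + 17760\right) + 51 = 35185 + 51 = 35236$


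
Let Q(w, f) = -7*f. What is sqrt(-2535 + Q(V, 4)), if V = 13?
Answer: I*sqrt(2563) ≈ 50.626*I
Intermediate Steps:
sqrt(-2535 + Q(V, 4)) = sqrt(-2535 - 7*4) = sqrt(-2535 - 28) = sqrt(-2563) = I*sqrt(2563)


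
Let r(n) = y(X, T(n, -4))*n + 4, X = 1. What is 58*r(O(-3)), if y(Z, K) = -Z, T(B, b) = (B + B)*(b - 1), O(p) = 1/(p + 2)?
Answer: 290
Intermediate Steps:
O(p) = 1/(2 + p)
T(B, b) = 2*B*(-1 + b) (T(B, b) = (2*B)*(-1 + b) = 2*B*(-1 + b))
r(n) = 4 - n (r(n) = (-1*1)*n + 4 = -n + 4 = 4 - n)
58*r(O(-3)) = 58*(4 - 1/(2 - 3)) = 58*(4 - 1/(-1)) = 58*(4 - 1*(-1)) = 58*(4 + 1) = 58*5 = 290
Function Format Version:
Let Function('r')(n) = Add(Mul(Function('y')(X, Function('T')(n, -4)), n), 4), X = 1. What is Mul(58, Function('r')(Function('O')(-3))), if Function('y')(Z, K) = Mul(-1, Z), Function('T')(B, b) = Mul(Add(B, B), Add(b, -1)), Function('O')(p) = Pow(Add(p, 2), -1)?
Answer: 290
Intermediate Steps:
Function('O')(p) = Pow(Add(2, p), -1)
Function('T')(B, b) = Mul(2, B, Add(-1, b)) (Function('T')(B, b) = Mul(Mul(2, B), Add(-1, b)) = Mul(2, B, Add(-1, b)))
Function('r')(n) = Add(4, Mul(-1, n)) (Function('r')(n) = Add(Mul(Mul(-1, 1), n), 4) = Add(Mul(-1, n), 4) = Add(4, Mul(-1, n)))
Mul(58, Function('r')(Function('O')(-3))) = Mul(58, Add(4, Mul(-1, Pow(Add(2, -3), -1)))) = Mul(58, Add(4, Mul(-1, Pow(-1, -1)))) = Mul(58, Add(4, Mul(-1, -1))) = Mul(58, Add(4, 1)) = Mul(58, 5) = 290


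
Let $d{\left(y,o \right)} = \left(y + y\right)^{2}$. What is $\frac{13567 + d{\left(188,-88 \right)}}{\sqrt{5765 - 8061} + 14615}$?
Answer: $\frac{2264491945}{213600521} - \frac{309886 i \sqrt{574}}{213600521} \approx 10.602 - 0.034758 i$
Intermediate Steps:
$d{\left(y,o \right)} = 4 y^{2}$ ($d{\left(y,o \right)} = \left(2 y\right)^{2} = 4 y^{2}$)
$\frac{13567 + d{\left(188,-88 \right)}}{\sqrt{5765 - 8061} + 14615} = \frac{13567 + 4 \cdot 188^{2}}{\sqrt{5765 - 8061} + 14615} = \frac{13567 + 4 \cdot 35344}{\sqrt{-2296} + 14615} = \frac{13567 + 141376}{2 i \sqrt{574} + 14615} = \frac{154943}{14615 + 2 i \sqrt{574}}$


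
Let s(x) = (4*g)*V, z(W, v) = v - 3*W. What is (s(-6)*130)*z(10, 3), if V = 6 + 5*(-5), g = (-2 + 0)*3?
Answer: -1600560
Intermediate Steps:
g = -6 (g = -2*3 = -6)
V = -19 (V = 6 - 25 = -19)
s(x) = 456 (s(x) = (4*(-6))*(-19) = -24*(-19) = 456)
(s(-6)*130)*z(10, 3) = (456*130)*(3 - 3*10) = 59280*(3 - 30) = 59280*(-27) = -1600560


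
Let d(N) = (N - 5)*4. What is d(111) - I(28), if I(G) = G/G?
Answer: 423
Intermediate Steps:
I(G) = 1
d(N) = -20 + 4*N (d(N) = (-5 + N)*4 = -20 + 4*N)
d(111) - I(28) = (-20 + 4*111) - 1*1 = (-20 + 444) - 1 = 424 - 1 = 423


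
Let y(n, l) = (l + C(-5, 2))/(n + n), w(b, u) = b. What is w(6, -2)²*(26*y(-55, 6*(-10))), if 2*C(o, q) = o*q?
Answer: 6084/11 ≈ 553.09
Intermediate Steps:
C(o, q) = o*q/2 (C(o, q) = (o*q)/2 = o*q/2)
y(n, l) = (-5 + l)/(2*n) (y(n, l) = (l + (½)*(-5)*2)/(n + n) = (l - 5)/((2*n)) = (-5 + l)*(1/(2*n)) = (-5 + l)/(2*n))
w(6, -2)²*(26*y(-55, 6*(-10))) = 6²*(26*((½)*(-5 + 6*(-10))/(-55))) = 36*(26*((½)*(-1/55)*(-5 - 60))) = 36*(26*((½)*(-1/55)*(-65))) = 36*(26*(13/22)) = 36*(169/11) = 6084/11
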